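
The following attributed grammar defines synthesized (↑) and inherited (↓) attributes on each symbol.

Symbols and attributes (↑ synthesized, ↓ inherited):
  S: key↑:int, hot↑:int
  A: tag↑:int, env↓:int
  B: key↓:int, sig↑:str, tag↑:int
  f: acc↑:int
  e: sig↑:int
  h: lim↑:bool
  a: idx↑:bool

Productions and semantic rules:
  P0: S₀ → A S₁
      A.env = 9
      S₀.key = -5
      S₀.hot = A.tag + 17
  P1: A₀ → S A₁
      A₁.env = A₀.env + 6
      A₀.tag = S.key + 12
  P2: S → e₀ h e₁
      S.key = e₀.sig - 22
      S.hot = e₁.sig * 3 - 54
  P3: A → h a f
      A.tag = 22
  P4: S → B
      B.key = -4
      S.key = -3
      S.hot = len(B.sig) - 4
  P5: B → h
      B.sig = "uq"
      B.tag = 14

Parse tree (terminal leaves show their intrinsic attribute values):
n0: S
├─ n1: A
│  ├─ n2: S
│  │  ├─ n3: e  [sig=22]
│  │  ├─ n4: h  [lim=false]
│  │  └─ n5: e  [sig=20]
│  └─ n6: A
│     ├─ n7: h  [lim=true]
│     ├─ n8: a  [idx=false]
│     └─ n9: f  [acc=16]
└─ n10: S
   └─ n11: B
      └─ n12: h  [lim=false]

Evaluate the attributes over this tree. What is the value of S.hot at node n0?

1. n1.env = 9  [9]
2. n3.sig = 22  [terminal]
3. n4.lim = false  [terminal]
4. n5.sig = 20  [terminal]
5. n2.key = 0  [e₀.sig - 22]
6. n2.hot = 6  [e₁.sig * 3 - 54]
7. n6.env = 15  [A₀.env + 6]
8. n7.lim = true  [terminal]
9. n8.idx = false  [terminal]
10. n9.acc = 16  [terminal]
11. n6.tag = 22  [22]
12. n1.tag = 12  [S.key + 12]
13. n11.key = -4  [-4]
14. n12.lim = false  [terminal]
15. n11.sig = "uq"  ["uq"]
16. n11.tag = 14  [14]
17. n10.key = -3  [-3]
18. n10.hot = -2  [len(B.sig) - 4]
19. n0.key = -5  [-5]
20. n0.hot = 29  [A.tag + 17]

29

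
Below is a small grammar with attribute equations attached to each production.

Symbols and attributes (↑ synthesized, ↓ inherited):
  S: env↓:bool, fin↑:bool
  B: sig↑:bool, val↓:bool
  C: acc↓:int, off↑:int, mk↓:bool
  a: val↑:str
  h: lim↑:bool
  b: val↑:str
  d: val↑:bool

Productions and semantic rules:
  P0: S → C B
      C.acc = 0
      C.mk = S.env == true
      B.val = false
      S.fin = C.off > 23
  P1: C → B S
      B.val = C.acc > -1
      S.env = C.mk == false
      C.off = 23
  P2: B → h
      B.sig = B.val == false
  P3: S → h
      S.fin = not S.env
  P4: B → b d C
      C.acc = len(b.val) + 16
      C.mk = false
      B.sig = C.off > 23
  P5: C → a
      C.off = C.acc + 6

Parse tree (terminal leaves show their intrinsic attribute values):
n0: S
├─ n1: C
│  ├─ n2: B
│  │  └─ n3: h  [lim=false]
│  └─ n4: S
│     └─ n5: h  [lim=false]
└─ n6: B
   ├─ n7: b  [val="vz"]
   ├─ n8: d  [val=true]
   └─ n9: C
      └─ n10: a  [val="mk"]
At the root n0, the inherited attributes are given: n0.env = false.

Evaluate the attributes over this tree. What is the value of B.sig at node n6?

true

1. n0.env = false  [given at root]
2. n1.acc = 0  [0]
3. n1.mk = false  [S.env == true]
4. n2.val = true  [C.acc > -1]
5. n3.lim = false  [terminal]
6. n2.sig = false  [B.val == false]
7. n4.env = true  [C.mk == false]
8. n5.lim = false  [terminal]
9. n4.fin = false  [not S.env]
10. n1.off = 23  [23]
11. n6.val = false  [false]
12. n7.val = "vz"  [terminal]
13. n8.val = true  [terminal]
14. n9.acc = 18  [len(b.val) + 16]
15. n9.mk = false  [false]
16. n10.val = "mk"  [terminal]
17. n9.off = 24  [C.acc + 6]
18. n6.sig = true  [C.off > 23]
19. n0.fin = false  [C.off > 23]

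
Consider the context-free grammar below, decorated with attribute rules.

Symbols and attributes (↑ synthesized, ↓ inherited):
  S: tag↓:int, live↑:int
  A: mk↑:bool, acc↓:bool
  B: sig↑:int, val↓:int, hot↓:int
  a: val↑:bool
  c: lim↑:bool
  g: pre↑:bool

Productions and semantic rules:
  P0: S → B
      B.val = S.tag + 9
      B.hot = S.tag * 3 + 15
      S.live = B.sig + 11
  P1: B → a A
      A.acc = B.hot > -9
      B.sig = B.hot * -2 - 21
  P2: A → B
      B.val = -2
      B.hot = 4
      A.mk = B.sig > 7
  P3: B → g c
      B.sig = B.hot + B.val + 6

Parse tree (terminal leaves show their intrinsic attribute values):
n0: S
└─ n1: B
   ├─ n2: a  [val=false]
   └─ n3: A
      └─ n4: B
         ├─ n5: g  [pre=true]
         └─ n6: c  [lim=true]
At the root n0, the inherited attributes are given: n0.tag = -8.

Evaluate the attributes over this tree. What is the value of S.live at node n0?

1. n0.tag = -8  [given at root]
2. n1.val = 1  [S.tag + 9]
3. n1.hot = -9  [S.tag * 3 + 15]
4. n2.val = false  [terminal]
5. n3.acc = false  [B.hot > -9]
6. n4.val = -2  [-2]
7. n4.hot = 4  [4]
8. n5.pre = true  [terminal]
9. n6.lim = true  [terminal]
10. n4.sig = 8  [B.hot + B.val + 6]
11. n3.mk = true  [B.sig > 7]
12. n1.sig = -3  [B.hot * -2 - 21]
13. n0.live = 8  [B.sig + 11]

8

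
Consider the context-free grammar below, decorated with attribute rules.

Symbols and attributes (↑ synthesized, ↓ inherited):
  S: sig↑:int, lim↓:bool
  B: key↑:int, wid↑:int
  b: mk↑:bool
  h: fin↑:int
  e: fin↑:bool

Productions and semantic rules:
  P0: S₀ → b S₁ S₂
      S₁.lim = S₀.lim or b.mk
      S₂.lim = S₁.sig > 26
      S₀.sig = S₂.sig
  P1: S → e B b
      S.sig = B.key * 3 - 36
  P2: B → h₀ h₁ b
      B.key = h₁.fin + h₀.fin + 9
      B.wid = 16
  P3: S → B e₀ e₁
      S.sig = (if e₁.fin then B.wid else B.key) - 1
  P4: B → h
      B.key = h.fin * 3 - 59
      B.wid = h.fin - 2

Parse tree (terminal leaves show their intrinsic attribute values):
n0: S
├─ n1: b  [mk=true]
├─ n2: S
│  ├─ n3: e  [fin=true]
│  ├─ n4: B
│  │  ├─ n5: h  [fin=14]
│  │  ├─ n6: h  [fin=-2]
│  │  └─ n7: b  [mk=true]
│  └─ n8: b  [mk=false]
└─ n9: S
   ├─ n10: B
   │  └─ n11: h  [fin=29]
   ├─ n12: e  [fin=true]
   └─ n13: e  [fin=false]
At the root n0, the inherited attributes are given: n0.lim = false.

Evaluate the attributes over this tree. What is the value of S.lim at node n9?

true

1. n0.lim = false  [given at root]
2. n1.mk = true  [terminal]
3. n2.lim = true  [S₀.lim or b.mk]
4. n3.fin = true  [terminal]
5. n5.fin = 14  [terminal]
6. n6.fin = -2  [terminal]
7. n7.mk = true  [terminal]
8. n4.key = 21  [h₁.fin + h₀.fin + 9]
9. n4.wid = 16  [16]
10. n8.mk = false  [terminal]
11. n2.sig = 27  [B.key * 3 - 36]
12. n9.lim = true  [S₁.sig > 26]
13. n11.fin = 29  [terminal]
14. n10.key = 28  [h.fin * 3 - 59]
15. n10.wid = 27  [h.fin - 2]
16. n12.fin = true  [terminal]
17. n13.fin = false  [terminal]
18. n9.sig = 27  [(if e₁.fin then B.wid else B.key) - 1]
19. n0.sig = 27  [S₂.sig]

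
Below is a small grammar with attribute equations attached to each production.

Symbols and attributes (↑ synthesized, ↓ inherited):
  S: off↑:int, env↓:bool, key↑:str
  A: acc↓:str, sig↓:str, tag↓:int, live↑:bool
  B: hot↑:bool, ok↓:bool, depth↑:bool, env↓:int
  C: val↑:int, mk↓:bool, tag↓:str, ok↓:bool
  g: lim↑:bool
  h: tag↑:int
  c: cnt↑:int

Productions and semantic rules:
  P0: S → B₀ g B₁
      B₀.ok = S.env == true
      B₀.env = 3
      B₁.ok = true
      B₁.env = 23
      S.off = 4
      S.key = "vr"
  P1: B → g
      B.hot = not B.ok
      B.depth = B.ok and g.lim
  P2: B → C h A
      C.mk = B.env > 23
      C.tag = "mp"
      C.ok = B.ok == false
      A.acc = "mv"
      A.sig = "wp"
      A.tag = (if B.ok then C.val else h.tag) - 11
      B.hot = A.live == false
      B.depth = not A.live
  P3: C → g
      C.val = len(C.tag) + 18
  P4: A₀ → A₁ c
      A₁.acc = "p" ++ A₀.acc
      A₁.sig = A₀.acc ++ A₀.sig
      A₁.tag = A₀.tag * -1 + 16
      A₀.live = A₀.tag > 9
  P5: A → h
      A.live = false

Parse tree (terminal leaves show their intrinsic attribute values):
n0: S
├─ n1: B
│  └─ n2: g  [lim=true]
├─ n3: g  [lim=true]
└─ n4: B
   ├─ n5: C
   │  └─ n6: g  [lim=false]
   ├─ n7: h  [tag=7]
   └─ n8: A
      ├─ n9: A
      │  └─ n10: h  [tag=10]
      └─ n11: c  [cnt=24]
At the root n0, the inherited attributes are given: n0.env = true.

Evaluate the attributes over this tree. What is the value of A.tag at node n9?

7

1. n0.env = true  [given at root]
2. n1.ok = true  [S.env == true]
3. n1.env = 3  [3]
4. n2.lim = true  [terminal]
5. n1.hot = false  [not B.ok]
6. n1.depth = true  [B.ok and g.lim]
7. n3.lim = true  [terminal]
8. n4.ok = true  [true]
9. n4.env = 23  [23]
10. n5.mk = false  [B.env > 23]
11. n5.tag = "mp"  ["mp"]
12. n5.ok = false  [B.ok == false]
13. n6.lim = false  [terminal]
14. n5.val = 20  [len(C.tag) + 18]
15. n7.tag = 7  [terminal]
16. n8.acc = "mv"  ["mv"]
17. n8.sig = "wp"  ["wp"]
18. n8.tag = 9  [(if B.ok then C.val else h.tag) - 11]
19. n9.acc = "pmv"  ["p" ++ A₀.acc]
20. n9.sig = "mvwp"  [A₀.acc ++ A₀.sig]
21. n9.tag = 7  [A₀.tag * -1 + 16]
22. n10.tag = 10  [terminal]
23. n9.live = false  [false]
24. n11.cnt = 24  [terminal]
25. n8.live = false  [A₀.tag > 9]
26. n4.hot = true  [A.live == false]
27. n4.depth = true  [not A.live]
28. n0.off = 4  [4]
29. n0.key = "vr"  ["vr"]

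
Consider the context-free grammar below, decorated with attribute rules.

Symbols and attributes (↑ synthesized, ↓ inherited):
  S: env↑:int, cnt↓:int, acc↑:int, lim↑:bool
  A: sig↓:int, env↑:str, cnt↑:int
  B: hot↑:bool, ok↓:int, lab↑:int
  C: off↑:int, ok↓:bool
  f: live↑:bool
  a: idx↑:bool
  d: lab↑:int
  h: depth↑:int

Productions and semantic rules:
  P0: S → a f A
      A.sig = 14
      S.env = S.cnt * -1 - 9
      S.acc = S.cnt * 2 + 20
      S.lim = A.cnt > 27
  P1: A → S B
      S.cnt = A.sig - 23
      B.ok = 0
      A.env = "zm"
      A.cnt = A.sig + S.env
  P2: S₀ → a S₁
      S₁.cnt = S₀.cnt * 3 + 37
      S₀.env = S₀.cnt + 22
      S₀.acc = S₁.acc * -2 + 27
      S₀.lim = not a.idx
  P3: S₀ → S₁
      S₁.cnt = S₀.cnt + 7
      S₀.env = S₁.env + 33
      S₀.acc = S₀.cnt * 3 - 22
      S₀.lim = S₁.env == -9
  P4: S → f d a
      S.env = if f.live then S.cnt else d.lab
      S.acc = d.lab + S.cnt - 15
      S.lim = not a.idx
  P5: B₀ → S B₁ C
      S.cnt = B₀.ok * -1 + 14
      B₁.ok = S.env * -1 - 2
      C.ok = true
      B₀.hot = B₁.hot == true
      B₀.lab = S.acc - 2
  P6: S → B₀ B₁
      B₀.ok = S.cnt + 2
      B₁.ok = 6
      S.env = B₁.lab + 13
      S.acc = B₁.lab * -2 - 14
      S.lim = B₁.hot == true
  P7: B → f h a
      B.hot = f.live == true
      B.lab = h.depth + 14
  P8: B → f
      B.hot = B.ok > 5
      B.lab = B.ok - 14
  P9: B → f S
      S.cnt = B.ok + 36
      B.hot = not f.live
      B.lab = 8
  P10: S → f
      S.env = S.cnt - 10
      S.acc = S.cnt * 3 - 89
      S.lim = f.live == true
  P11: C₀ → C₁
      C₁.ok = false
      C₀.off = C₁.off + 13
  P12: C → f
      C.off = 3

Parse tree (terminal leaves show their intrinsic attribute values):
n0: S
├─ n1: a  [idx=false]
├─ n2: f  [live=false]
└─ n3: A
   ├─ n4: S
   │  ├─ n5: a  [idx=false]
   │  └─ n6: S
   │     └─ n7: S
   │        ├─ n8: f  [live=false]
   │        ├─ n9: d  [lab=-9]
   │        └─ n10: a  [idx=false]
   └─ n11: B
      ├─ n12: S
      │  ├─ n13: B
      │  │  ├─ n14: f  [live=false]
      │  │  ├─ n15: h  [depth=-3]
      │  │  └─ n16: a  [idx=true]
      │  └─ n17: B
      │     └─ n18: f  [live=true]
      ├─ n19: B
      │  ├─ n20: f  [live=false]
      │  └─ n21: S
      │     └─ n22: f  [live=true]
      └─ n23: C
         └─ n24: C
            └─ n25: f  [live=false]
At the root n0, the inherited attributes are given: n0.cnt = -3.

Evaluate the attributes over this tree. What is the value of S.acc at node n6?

8

1. n0.cnt = -3  [given at root]
2. n1.idx = false  [terminal]
3. n2.live = false  [terminal]
4. n3.sig = 14  [14]
5. n4.cnt = -9  [A.sig - 23]
6. n5.idx = false  [terminal]
7. n6.cnt = 10  [S₀.cnt * 3 + 37]
8. n7.cnt = 17  [S₀.cnt + 7]
9. n8.live = false  [terminal]
10. n9.lab = -9  [terminal]
11. n10.idx = false  [terminal]
12. n7.env = -9  [if f.live then S.cnt else d.lab]
13. n7.acc = -7  [d.lab + S.cnt - 15]
14. n7.lim = true  [not a.idx]
15. n6.env = 24  [S₁.env + 33]
16. n6.acc = 8  [S₀.cnt * 3 - 22]
17. n6.lim = true  [S₁.env == -9]
18. n4.env = 13  [S₀.cnt + 22]
19. n4.acc = 11  [S₁.acc * -2 + 27]
20. n4.lim = true  [not a.idx]
21. n11.ok = 0  [0]
22. n12.cnt = 14  [B₀.ok * -1 + 14]
23. n13.ok = 16  [S.cnt + 2]
24. n14.live = false  [terminal]
25. n15.depth = -3  [terminal]
26. n16.idx = true  [terminal]
27. n13.hot = false  [f.live == true]
28. n13.lab = 11  [h.depth + 14]
29. n17.ok = 6  [6]
30. n18.live = true  [terminal]
31. n17.hot = true  [B.ok > 5]
32. n17.lab = -8  [B.ok - 14]
33. n12.env = 5  [B₁.lab + 13]
34. n12.acc = 2  [B₁.lab * -2 - 14]
35. n12.lim = true  [B₁.hot == true]
36. n19.ok = -7  [S.env * -1 - 2]
37. n20.live = false  [terminal]
38. n21.cnt = 29  [B.ok + 36]
39. n22.live = true  [terminal]
40. n21.env = 19  [S.cnt - 10]
41. n21.acc = -2  [S.cnt * 3 - 89]
42. n21.lim = true  [f.live == true]
43. n19.hot = true  [not f.live]
44. n19.lab = 8  [8]
45. n23.ok = true  [true]
46. n24.ok = false  [false]
47. n25.live = false  [terminal]
48. n24.off = 3  [3]
49. n23.off = 16  [C₁.off + 13]
50. n11.hot = true  [B₁.hot == true]
51. n11.lab = 0  [S.acc - 2]
52. n3.env = "zm"  ["zm"]
53. n3.cnt = 27  [A.sig + S.env]
54. n0.env = -6  [S.cnt * -1 - 9]
55. n0.acc = 14  [S.cnt * 2 + 20]
56. n0.lim = false  [A.cnt > 27]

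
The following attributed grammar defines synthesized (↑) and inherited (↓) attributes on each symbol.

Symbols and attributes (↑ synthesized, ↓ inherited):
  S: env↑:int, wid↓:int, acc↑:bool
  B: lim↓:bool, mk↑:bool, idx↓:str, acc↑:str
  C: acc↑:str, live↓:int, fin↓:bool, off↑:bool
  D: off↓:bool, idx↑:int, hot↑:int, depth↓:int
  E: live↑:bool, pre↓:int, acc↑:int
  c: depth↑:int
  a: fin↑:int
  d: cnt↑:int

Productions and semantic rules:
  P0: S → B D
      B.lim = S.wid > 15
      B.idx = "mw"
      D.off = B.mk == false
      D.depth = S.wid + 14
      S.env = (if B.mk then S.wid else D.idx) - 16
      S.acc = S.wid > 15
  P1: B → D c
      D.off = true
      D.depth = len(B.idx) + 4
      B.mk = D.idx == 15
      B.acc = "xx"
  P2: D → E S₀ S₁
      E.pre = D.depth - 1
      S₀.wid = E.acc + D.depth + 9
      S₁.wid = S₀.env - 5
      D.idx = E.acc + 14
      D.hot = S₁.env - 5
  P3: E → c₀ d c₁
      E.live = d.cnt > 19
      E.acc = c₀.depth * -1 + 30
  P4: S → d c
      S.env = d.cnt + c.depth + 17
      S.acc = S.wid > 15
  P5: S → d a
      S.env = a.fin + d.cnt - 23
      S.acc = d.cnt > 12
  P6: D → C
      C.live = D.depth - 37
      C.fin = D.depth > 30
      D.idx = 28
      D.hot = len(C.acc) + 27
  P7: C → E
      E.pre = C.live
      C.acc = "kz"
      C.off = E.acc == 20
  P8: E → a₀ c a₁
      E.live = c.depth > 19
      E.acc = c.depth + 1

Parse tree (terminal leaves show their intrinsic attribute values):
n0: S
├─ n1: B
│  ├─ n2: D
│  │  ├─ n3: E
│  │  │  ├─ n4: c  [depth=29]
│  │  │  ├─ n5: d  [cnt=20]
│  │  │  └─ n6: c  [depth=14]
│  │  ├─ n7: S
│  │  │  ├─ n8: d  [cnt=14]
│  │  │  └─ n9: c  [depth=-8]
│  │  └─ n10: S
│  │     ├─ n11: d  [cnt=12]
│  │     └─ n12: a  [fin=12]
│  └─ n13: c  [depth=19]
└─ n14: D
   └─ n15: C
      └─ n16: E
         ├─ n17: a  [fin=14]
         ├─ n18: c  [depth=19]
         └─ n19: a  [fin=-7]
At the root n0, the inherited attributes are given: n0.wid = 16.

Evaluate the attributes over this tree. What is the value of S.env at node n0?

0

1. n0.wid = 16  [given at root]
2. n1.lim = true  [S.wid > 15]
3. n1.idx = "mw"  ["mw"]
4. n2.off = true  [true]
5. n2.depth = 6  [len(B.idx) + 4]
6. n3.pre = 5  [D.depth - 1]
7. n4.depth = 29  [terminal]
8. n5.cnt = 20  [terminal]
9. n6.depth = 14  [terminal]
10. n3.live = true  [d.cnt > 19]
11. n3.acc = 1  [c₀.depth * -1 + 30]
12. n7.wid = 16  [E.acc + D.depth + 9]
13. n8.cnt = 14  [terminal]
14. n9.depth = -8  [terminal]
15. n7.env = 23  [d.cnt + c.depth + 17]
16. n7.acc = true  [S.wid > 15]
17. n10.wid = 18  [S₀.env - 5]
18. n11.cnt = 12  [terminal]
19. n12.fin = 12  [terminal]
20. n10.env = 1  [a.fin + d.cnt - 23]
21. n10.acc = false  [d.cnt > 12]
22. n2.idx = 15  [E.acc + 14]
23. n2.hot = -4  [S₁.env - 5]
24. n13.depth = 19  [terminal]
25. n1.mk = true  [D.idx == 15]
26. n1.acc = "xx"  ["xx"]
27. n14.off = false  [B.mk == false]
28. n14.depth = 30  [S.wid + 14]
29. n15.live = -7  [D.depth - 37]
30. n15.fin = false  [D.depth > 30]
31. n16.pre = -7  [C.live]
32. n17.fin = 14  [terminal]
33. n18.depth = 19  [terminal]
34. n19.fin = -7  [terminal]
35. n16.live = false  [c.depth > 19]
36. n16.acc = 20  [c.depth + 1]
37. n15.acc = "kz"  ["kz"]
38. n15.off = true  [E.acc == 20]
39. n14.idx = 28  [28]
40. n14.hot = 29  [len(C.acc) + 27]
41. n0.env = 0  [(if B.mk then S.wid else D.idx) - 16]
42. n0.acc = true  [S.wid > 15]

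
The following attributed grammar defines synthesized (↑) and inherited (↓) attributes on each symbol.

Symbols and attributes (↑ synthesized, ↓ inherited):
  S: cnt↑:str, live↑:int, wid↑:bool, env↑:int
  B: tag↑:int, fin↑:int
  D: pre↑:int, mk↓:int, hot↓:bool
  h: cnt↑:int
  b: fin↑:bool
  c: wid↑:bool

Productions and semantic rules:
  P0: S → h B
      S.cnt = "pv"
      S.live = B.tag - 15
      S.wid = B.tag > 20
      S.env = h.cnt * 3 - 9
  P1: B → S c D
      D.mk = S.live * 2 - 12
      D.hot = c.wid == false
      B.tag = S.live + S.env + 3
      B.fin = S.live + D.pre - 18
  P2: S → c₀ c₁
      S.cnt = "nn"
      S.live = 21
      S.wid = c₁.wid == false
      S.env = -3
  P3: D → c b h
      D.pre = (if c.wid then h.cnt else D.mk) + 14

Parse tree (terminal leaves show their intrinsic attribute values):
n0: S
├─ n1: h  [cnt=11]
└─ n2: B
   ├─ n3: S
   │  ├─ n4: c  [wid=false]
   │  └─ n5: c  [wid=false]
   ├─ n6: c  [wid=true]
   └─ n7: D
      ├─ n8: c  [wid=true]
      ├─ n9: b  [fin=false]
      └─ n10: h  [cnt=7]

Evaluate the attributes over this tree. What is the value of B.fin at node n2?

24

1. n1.cnt = 11  [terminal]
2. n4.wid = false  [terminal]
3. n5.wid = false  [terminal]
4. n3.cnt = "nn"  ["nn"]
5. n3.live = 21  [21]
6. n3.wid = true  [c₁.wid == false]
7. n3.env = -3  [-3]
8. n6.wid = true  [terminal]
9. n7.mk = 30  [S.live * 2 - 12]
10. n7.hot = false  [c.wid == false]
11. n8.wid = true  [terminal]
12. n9.fin = false  [terminal]
13. n10.cnt = 7  [terminal]
14. n7.pre = 21  [(if c.wid then h.cnt else D.mk) + 14]
15. n2.tag = 21  [S.live + S.env + 3]
16. n2.fin = 24  [S.live + D.pre - 18]
17. n0.cnt = "pv"  ["pv"]
18. n0.live = 6  [B.tag - 15]
19. n0.wid = true  [B.tag > 20]
20. n0.env = 24  [h.cnt * 3 - 9]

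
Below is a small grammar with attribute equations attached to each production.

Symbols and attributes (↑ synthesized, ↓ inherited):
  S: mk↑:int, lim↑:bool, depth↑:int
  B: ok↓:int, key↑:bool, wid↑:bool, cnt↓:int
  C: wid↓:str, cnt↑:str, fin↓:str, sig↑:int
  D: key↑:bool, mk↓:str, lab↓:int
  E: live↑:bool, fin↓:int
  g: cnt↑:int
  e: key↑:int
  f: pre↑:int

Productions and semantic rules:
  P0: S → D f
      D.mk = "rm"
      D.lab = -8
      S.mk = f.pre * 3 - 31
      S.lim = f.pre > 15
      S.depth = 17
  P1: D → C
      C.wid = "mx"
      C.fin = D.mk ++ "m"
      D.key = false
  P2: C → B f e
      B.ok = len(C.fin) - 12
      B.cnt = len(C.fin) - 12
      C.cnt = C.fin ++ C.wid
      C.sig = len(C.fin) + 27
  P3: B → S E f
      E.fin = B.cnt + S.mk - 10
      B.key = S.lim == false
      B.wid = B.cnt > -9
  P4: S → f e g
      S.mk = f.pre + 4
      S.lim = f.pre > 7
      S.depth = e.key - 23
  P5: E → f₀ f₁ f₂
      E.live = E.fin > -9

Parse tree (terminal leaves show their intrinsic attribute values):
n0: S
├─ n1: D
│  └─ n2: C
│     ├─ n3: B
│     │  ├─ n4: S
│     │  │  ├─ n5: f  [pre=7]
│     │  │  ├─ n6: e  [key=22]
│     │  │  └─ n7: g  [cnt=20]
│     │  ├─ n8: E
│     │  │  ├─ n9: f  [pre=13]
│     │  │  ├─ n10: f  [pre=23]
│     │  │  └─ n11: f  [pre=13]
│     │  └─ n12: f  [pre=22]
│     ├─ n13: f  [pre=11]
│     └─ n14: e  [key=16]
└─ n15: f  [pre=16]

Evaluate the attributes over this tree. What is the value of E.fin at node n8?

1. n1.mk = "rm"  ["rm"]
2. n1.lab = -8  [-8]
3. n2.wid = "mx"  ["mx"]
4. n2.fin = "rmm"  [D.mk ++ "m"]
5. n3.ok = -9  [len(C.fin) - 12]
6. n3.cnt = -9  [len(C.fin) - 12]
7. n5.pre = 7  [terminal]
8. n6.key = 22  [terminal]
9. n7.cnt = 20  [terminal]
10. n4.mk = 11  [f.pre + 4]
11. n4.lim = false  [f.pre > 7]
12. n4.depth = -1  [e.key - 23]
13. n8.fin = -8  [B.cnt + S.mk - 10]
14. n9.pre = 13  [terminal]
15. n10.pre = 23  [terminal]
16. n11.pre = 13  [terminal]
17. n8.live = true  [E.fin > -9]
18. n12.pre = 22  [terminal]
19. n3.key = true  [S.lim == false]
20. n3.wid = false  [B.cnt > -9]
21. n13.pre = 11  [terminal]
22. n14.key = 16  [terminal]
23. n2.cnt = "rmmmx"  [C.fin ++ C.wid]
24. n2.sig = 30  [len(C.fin) + 27]
25. n1.key = false  [false]
26. n15.pre = 16  [terminal]
27. n0.mk = 17  [f.pre * 3 - 31]
28. n0.lim = true  [f.pre > 15]
29. n0.depth = 17  [17]

-8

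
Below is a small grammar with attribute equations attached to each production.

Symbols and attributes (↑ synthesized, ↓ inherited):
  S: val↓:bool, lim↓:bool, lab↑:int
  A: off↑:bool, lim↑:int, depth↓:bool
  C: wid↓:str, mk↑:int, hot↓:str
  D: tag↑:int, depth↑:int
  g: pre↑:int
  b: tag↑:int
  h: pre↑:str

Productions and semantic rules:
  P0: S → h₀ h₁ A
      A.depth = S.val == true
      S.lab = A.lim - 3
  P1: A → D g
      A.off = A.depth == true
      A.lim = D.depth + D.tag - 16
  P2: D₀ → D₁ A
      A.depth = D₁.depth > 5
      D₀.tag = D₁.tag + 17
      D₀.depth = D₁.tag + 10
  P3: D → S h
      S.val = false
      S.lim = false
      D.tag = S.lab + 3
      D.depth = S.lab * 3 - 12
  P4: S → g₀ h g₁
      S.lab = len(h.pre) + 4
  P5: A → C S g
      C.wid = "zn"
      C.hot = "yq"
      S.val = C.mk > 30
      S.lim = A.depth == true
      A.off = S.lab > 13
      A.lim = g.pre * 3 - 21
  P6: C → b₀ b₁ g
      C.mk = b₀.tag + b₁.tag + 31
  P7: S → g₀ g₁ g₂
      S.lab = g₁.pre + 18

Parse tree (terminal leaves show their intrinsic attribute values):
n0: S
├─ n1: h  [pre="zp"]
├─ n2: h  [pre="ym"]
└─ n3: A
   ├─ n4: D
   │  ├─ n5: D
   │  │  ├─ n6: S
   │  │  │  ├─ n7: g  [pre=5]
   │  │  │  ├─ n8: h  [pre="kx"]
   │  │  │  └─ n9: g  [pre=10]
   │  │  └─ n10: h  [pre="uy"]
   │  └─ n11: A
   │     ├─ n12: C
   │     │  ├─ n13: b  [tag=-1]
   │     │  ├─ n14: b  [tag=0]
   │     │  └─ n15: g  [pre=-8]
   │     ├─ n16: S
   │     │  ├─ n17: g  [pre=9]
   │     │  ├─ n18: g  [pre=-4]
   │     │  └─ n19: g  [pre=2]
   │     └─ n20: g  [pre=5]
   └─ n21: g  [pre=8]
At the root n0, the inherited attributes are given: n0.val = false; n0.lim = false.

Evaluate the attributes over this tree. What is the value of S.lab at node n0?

26

1. n0.val = false  [given at root]
2. n0.lim = false  [given at root]
3. n1.pre = "zp"  [terminal]
4. n2.pre = "ym"  [terminal]
5. n3.depth = false  [S.val == true]
6. n6.val = false  [false]
7. n6.lim = false  [false]
8. n7.pre = 5  [terminal]
9. n8.pre = "kx"  [terminal]
10. n9.pre = 10  [terminal]
11. n6.lab = 6  [len(h.pre) + 4]
12. n10.pre = "uy"  [terminal]
13. n5.tag = 9  [S.lab + 3]
14. n5.depth = 6  [S.lab * 3 - 12]
15. n11.depth = true  [D₁.depth > 5]
16. n12.wid = "zn"  ["zn"]
17. n12.hot = "yq"  ["yq"]
18. n13.tag = -1  [terminal]
19. n14.tag = 0  [terminal]
20. n15.pre = -8  [terminal]
21. n12.mk = 30  [b₀.tag + b₁.tag + 31]
22. n16.val = false  [C.mk > 30]
23. n16.lim = true  [A.depth == true]
24. n17.pre = 9  [terminal]
25. n18.pre = -4  [terminal]
26. n19.pre = 2  [terminal]
27. n16.lab = 14  [g₁.pre + 18]
28. n20.pre = 5  [terminal]
29. n11.off = true  [S.lab > 13]
30. n11.lim = -6  [g.pre * 3 - 21]
31. n4.tag = 26  [D₁.tag + 17]
32. n4.depth = 19  [D₁.tag + 10]
33. n21.pre = 8  [terminal]
34. n3.off = false  [A.depth == true]
35. n3.lim = 29  [D.depth + D.tag - 16]
36. n0.lab = 26  [A.lim - 3]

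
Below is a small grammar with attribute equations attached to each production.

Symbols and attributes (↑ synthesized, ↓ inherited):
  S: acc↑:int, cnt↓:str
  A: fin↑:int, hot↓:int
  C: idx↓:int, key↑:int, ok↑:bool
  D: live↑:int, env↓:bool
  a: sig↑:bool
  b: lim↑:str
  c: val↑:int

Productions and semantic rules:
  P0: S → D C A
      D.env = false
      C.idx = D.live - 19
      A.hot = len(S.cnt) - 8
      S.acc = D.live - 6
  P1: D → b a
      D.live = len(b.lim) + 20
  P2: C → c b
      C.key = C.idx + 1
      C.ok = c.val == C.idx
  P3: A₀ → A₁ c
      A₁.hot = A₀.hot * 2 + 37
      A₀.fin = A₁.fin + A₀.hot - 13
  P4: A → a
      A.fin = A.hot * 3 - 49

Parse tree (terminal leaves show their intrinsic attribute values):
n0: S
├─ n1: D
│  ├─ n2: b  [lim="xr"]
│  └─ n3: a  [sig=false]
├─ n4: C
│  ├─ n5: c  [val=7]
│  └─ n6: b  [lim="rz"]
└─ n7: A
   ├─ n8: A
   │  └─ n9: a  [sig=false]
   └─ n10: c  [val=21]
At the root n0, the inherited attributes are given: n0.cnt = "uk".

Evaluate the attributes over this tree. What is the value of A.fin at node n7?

1. n0.cnt = "uk"  [given at root]
2. n1.env = false  [false]
3. n2.lim = "xr"  [terminal]
4. n3.sig = false  [terminal]
5. n1.live = 22  [len(b.lim) + 20]
6. n4.idx = 3  [D.live - 19]
7. n5.val = 7  [terminal]
8. n6.lim = "rz"  [terminal]
9. n4.key = 4  [C.idx + 1]
10. n4.ok = false  [c.val == C.idx]
11. n7.hot = -6  [len(S.cnt) - 8]
12. n8.hot = 25  [A₀.hot * 2 + 37]
13. n9.sig = false  [terminal]
14. n8.fin = 26  [A.hot * 3 - 49]
15. n10.val = 21  [terminal]
16. n7.fin = 7  [A₁.fin + A₀.hot - 13]
17. n0.acc = 16  [D.live - 6]

7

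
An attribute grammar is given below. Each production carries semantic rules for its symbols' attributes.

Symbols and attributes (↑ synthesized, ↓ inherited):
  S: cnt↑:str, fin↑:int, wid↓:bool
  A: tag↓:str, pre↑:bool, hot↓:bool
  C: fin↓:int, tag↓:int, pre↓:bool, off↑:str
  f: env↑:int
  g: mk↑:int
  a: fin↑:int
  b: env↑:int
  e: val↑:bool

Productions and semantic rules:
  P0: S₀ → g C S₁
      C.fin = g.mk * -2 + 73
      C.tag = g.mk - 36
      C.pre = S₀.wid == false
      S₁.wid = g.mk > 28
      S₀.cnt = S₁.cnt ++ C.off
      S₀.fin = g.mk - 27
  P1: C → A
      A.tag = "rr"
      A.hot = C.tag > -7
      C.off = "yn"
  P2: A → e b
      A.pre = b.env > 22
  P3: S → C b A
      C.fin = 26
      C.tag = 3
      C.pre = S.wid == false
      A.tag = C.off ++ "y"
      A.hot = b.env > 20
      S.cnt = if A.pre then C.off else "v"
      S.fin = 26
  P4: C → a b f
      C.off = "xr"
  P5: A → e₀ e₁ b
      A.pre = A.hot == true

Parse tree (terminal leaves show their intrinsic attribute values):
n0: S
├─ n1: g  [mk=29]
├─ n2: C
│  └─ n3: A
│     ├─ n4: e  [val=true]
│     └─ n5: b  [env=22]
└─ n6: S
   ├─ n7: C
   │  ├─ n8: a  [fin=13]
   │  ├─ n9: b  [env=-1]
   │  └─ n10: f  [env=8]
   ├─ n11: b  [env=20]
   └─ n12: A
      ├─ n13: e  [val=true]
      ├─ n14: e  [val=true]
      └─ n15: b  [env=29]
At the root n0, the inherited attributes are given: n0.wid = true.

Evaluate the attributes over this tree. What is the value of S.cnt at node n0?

"vyn"

1. n0.wid = true  [given at root]
2. n1.mk = 29  [terminal]
3. n2.fin = 15  [g.mk * -2 + 73]
4. n2.tag = -7  [g.mk - 36]
5. n2.pre = false  [S₀.wid == false]
6. n3.tag = "rr"  ["rr"]
7. n3.hot = false  [C.tag > -7]
8. n4.val = true  [terminal]
9. n5.env = 22  [terminal]
10. n3.pre = false  [b.env > 22]
11. n2.off = "yn"  ["yn"]
12. n6.wid = true  [g.mk > 28]
13. n7.fin = 26  [26]
14. n7.tag = 3  [3]
15. n7.pre = false  [S.wid == false]
16. n8.fin = 13  [terminal]
17. n9.env = -1  [terminal]
18. n10.env = 8  [terminal]
19. n7.off = "xr"  ["xr"]
20. n11.env = 20  [terminal]
21. n12.tag = "xry"  [C.off ++ "y"]
22. n12.hot = false  [b.env > 20]
23. n13.val = true  [terminal]
24. n14.val = true  [terminal]
25. n15.env = 29  [terminal]
26. n12.pre = false  [A.hot == true]
27. n6.cnt = "v"  [if A.pre then C.off else "v"]
28. n6.fin = 26  [26]
29. n0.cnt = "vyn"  [S₁.cnt ++ C.off]
30. n0.fin = 2  [g.mk - 27]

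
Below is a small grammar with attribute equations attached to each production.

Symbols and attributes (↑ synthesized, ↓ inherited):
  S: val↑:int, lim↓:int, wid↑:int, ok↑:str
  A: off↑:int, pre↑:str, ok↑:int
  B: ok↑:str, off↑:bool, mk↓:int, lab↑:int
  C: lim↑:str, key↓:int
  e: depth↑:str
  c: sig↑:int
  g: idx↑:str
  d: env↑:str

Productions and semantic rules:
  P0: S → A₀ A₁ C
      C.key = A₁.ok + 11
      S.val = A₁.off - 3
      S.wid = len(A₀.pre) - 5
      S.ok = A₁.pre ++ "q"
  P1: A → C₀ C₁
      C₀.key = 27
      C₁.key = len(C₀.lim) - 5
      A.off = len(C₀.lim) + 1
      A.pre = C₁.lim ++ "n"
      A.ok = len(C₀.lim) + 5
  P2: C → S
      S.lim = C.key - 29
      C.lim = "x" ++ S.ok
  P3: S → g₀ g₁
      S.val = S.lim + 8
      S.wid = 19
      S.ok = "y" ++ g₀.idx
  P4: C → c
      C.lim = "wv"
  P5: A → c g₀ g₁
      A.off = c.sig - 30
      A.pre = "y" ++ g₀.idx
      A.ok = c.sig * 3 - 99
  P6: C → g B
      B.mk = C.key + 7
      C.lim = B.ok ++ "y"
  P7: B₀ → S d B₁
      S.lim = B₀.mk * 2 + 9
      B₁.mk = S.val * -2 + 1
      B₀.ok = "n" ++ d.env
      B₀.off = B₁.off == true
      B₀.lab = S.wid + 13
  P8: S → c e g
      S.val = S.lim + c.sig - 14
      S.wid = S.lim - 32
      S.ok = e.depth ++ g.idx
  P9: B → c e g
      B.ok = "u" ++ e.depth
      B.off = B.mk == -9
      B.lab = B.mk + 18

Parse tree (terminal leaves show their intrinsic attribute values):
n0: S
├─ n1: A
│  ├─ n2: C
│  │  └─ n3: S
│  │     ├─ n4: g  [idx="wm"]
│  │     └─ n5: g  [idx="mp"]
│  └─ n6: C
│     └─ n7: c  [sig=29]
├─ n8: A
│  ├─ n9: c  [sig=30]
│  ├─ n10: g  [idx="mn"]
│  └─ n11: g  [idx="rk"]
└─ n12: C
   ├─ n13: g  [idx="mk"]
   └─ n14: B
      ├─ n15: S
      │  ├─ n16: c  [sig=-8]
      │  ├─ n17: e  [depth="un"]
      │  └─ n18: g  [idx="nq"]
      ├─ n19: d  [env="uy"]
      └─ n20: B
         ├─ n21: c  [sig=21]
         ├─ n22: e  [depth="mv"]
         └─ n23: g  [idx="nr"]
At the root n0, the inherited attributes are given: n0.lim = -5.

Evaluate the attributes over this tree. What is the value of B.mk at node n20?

1. n0.lim = -5  [given at root]
2. n2.key = 27  [27]
3. n3.lim = -2  [C.key - 29]
4. n4.idx = "wm"  [terminal]
5. n5.idx = "mp"  [terminal]
6. n3.val = 6  [S.lim + 8]
7. n3.wid = 19  [19]
8. n3.ok = "ywm"  ["y" ++ g₀.idx]
9. n2.lim = "xywm"  ["x" ++ S.ok]
10. n6.key = -1  [len(C₀.lim) - 5]
11. n7.sig = 29  [terminal]
12. n6.lim = "wv"  ["wv"]
13. n1.off = 5  [len(C₀.lim) + 1]
14. n1.pre = "wvn"  [C₁.lim ++ "n"]
15. n1.ok = 9  [len(C₀.lim) + 5]
16. n9.sig = 30  [terminal]
17. n10.idx = "mn"  [terminal]
18. n11.idx = "rk"  [terminal]
19. n8.off = 0  [c.sig - 30]
20. n8.pre = "ymn"  ["y" ++ g₀.idx]
21. n8.ok = -9  [c.sig * 3 - 99]
22. n12.key = 2  [A₁.ok + 11]
23. n13.idx = "mk"  [terminal]
24. n14.mk = 9  [C.key + 7]
25. n15.lim = 27  [B₀.mk * 2 + 9]
26. n16.sig = -8  [terminal]
27. n17.depth = "un"  [terminal]
28. n18.idx = "nq"  [terminal]
29. n15.val = 5  [S.lim + c.sig - 14]
30. n15.wid = -5  [S.lim - 32]
31. n15.ok = "unnq"  [e.depth ++ g.idx]
32. n19.env = "uy"  [terminal]
33. n20.mk = -9  [S.val * -2 + 1]
34. n21.sig = 21  [terminal]
35. n22.depth = "mv"  [terminal]
36. n23.idx = "nr"  [terminal]
37. n20.ok = "umv"  ["u" ++ e.depth]
38. n20.off = true  [B.mk == -9]
39. n20.lab = 9  [B.mk + 18]
40. n14.ok = "nuy"  ["n" ++ d.env]
41. n14.off = true  [B₁.off == true]
42. n14.lab = 8  [S.wid + 13]
43. n12.lim = "nuyy"  [B.ok ++ "y"]
44. n0.val = -3  [A₁.off - 3]
45. n0.wid = -2  [len(A₀.pre) - 5]
46. n0.ok = "ymnq"  [A₁.pre ++ "q"]

-9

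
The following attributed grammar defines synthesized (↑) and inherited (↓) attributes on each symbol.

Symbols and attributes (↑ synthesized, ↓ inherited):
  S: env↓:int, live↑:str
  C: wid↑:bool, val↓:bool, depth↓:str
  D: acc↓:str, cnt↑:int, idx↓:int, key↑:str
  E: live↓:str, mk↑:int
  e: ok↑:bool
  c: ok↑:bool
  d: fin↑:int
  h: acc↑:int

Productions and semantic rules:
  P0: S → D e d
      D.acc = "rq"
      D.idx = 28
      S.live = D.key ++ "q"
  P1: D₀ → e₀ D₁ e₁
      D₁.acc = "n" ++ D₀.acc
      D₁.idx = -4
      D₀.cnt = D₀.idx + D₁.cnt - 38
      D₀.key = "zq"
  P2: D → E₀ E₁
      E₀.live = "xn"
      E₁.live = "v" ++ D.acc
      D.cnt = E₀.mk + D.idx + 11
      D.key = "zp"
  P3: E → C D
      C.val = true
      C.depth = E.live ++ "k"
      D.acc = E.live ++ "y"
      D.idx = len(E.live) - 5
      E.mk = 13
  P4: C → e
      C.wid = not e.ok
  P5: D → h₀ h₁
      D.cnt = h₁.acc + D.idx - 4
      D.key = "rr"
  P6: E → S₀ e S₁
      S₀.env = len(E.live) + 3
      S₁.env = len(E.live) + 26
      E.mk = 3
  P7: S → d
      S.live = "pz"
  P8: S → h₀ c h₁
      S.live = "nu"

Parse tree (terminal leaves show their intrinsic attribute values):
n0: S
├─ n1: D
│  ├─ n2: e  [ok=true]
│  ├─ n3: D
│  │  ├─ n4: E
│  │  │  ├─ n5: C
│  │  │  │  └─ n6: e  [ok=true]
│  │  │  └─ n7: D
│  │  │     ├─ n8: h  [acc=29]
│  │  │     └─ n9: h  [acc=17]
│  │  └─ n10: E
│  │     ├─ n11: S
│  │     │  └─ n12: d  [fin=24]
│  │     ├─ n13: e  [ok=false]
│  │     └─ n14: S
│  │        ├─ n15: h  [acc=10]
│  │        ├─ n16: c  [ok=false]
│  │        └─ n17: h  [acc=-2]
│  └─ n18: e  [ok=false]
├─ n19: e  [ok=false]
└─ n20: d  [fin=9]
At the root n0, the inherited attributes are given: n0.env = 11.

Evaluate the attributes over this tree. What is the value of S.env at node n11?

7

1. n0.env = 11  [given at root]
2. n1.acc = "rq"  ["rq"]
3. n1.idx = 28  [28]
4. n2.ok = true  [terminal]
5. n3.acc = "nrq"  ["n" ++ D₀.acc]
6. n3.idx = -4  [-4]
7. n4.live = "xn"  ["xn"]
8. n5.val = true  [true]
9. n5.depth = "xnk"  [E.live ++ "k"]
10. n6.ok = true  [terminal]
11. n5.wid = false  [not e.ok]
12. n7.acc = "xny"  [E.live ++ "y"]
13. n7.idx = -3  [len(E.live) - 5]
14. n8.acc = 29  [terminal]
15. n9.acc = 17  [terminal]
16. n7.cnt = 10  [h₁.acc + D.idx - 4]
17. n7.key = "rr"  ["rr"]
18. n4.mk = 13  [13]
19. n10.live = "vnrq"  ["v" ++ D.acc]
20. n11.env = 7  [len(E.live) + 3]
21. n12.fin = 24  [terminal]
22. n11.live = "pz"  ["pz"]
23. n13.ok = false  [terminal]
24. n14.env = 30  [len(E.live) + 26]
25. n15.acc = 10  [terminal]
26. n16.ok = false  [terminal]
27. n17.acc = -2  [terminal]
28. n14.live = "nu"  ["nu"]
29. n10.mk = 3  [3]
30. n3.cnt = 20  [E₀.mk + D.idx + 11]
31. n3.key = "zp"  ["zp"]
32. n18.ok = false  [terminal]
33. n1.cnt = 10  [D₀.idx + D₁.cnt - 38]
34. n1.key = "zq"  ["zq"]
35. n19.ok = false  [terminal]
36. n20.fin = 9  [terminal]
37. n0.live = "zqq"  [D.key ++ "q"]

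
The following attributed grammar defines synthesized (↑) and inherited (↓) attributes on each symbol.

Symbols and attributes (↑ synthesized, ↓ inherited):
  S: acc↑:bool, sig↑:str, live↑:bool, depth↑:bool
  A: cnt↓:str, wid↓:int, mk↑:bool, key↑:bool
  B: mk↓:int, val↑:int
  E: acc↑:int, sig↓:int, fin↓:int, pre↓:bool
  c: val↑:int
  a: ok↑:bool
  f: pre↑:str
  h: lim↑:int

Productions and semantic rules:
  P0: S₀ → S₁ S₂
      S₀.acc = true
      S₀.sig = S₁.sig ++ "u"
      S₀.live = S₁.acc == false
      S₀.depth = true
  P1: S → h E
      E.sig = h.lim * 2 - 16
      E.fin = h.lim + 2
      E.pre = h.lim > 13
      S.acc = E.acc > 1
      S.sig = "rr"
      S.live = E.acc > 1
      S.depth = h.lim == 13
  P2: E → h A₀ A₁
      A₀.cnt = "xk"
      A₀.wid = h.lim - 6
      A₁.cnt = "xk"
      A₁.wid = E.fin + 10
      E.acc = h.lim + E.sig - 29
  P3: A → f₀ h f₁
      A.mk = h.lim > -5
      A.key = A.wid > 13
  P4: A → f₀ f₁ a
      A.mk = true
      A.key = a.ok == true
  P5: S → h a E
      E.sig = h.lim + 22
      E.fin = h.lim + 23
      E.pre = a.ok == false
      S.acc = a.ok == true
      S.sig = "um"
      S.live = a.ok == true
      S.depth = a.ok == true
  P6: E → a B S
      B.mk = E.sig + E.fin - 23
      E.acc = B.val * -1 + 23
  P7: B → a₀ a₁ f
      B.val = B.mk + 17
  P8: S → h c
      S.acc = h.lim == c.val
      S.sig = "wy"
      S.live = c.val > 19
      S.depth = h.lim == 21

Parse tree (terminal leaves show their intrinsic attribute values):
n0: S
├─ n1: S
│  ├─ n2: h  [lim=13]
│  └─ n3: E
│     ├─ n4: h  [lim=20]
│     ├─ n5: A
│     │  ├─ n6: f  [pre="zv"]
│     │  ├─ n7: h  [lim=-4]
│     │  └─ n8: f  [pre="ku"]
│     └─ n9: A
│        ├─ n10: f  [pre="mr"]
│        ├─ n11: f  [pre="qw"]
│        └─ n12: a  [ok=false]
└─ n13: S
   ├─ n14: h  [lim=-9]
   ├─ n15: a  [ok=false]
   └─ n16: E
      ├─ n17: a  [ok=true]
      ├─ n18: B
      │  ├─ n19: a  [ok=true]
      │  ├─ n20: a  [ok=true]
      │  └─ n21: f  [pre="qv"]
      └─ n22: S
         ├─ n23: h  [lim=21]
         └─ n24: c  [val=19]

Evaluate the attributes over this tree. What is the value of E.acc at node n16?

2

1. n2.lim = 13  [terminal]
2. n3.sig = 10  [h.lim * 2 - 16]
3. n3.fin = 15  [h.lim + 2]
4. n3.pre = false  [h.lim > 13]
5. n4.lim = 20  [terminal]
6. n5.cnt = "xk"  ["xk"]
7. n5.wid = 14  [h.lim - 6]
8. n6.pre = "zv"  [terminal]
9. n7.lim = -4  [terminal]
10. n8.pre = "ku"  [terminal]
11. n5.mk = true  [h.lim > -5]
12. n5.key = true  [A.wid > 13]
13. n9.cnt = "xk"  ["xk"]
14. n9.wid = 25  [E.fin + 10]
15. n10.pre = "mr"  [terminal]
16. n11.pre = "qw"  [terminal]
17. n12.ok = false  [terminal]
18. n9.mk = true  [true]
19. n9.key = false  [a.ok == true]
20. n3.acc = 1  [h.lim + E.sig - 29]
21. n1.acc = false  [E.acc > 1]
22. n1.sig = "rr"  ["rr"]
23. n1.live = false  [E.acc > 1]
24. n1.depth = true  [h.lim == 13]
25. n14.lim = -9  [terminal]
26. n15.ok = false  [terminal]
27. n16.sig = 13  [h.lim + 22]
28. n16.fin = 14  [h.lim + 23]
29. n16.pre = true  [a.ok == false]
30. n17.ok = true  [terminal]
31. n18.mk = 4  [E.sig + E.fin - 23]
32. n19.ok = true  [terminal]
33. n20.ok = true  [terminal]
34. n21.pre = "qv"  [terminal]
35. n18.val = 21  [B.mk + 17]
36. n23.lim = 21  [terminal]
37. n24.val = 19  [terminal]
38. n22.acc = false  [h.lim == c.val]
39. n22.sig = "wy"  ["wy"]
40. n22.live = false  [c.val > 19]
41. n22.depth = true  [h.lim == 21]
42. n16.acc = 2  [B.val * -1 + 23]
43. n13.acc = false  [a.ok == true]
44. n13.sig = "um"  ["um"]
45. n13.live = false  [a.ok == true]
46. n13.depth = false  [a.ok == true]
47. n0.acc = true  [true]
48. n0.sig = "rru"  [S₁.sig ++ "u"]
49. n0.live = true  [S₁.acc == false]
50. n0.depth = true  [true]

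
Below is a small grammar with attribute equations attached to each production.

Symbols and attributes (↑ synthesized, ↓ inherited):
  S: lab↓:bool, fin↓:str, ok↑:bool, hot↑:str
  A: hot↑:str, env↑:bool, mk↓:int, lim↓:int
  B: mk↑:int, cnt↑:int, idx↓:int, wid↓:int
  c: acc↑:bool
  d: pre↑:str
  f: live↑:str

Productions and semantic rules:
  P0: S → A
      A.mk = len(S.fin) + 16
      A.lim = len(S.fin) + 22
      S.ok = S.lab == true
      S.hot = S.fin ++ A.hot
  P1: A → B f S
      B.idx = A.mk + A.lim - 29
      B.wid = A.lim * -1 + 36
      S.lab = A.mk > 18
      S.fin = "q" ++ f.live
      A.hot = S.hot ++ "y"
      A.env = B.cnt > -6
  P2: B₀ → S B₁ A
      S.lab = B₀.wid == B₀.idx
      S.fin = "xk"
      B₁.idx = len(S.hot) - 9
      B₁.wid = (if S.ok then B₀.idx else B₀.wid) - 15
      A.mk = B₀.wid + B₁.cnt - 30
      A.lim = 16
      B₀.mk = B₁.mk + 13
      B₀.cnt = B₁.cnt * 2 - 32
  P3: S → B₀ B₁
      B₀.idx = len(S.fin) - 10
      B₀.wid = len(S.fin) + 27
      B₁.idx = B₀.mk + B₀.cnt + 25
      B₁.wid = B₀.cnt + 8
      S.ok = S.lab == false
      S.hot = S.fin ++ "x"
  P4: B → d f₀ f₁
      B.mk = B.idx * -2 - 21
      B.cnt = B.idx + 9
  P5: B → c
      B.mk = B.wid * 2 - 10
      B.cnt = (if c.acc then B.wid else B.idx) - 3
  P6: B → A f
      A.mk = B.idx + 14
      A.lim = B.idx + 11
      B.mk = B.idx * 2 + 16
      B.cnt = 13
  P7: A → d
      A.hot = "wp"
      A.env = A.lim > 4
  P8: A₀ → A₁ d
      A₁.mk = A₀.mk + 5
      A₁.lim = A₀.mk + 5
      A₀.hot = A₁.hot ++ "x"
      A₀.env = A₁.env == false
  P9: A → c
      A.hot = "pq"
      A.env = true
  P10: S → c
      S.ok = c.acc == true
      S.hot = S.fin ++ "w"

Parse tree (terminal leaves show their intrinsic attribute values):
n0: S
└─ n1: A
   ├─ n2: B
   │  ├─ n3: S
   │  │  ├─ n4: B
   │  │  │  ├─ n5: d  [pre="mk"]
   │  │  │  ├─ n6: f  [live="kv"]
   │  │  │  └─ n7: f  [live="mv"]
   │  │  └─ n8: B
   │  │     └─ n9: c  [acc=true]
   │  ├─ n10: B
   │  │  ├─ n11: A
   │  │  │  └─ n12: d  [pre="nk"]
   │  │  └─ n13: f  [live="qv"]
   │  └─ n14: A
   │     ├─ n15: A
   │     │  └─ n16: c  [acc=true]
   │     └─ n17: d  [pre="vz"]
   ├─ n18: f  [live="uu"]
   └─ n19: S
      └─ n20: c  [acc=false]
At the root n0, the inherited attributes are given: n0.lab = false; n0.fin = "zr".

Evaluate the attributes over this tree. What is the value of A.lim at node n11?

5

1. n0.lab = false  [given at root]
2. n0.fin = "zr"  [given at root]
3. n1.mk = 18  [len(S.fin) + 16]
4. n1.lim = 24  [len(S.fin) + 22]
5. n2.idx = 13  [A.mk + A.lim - 29]
6. n2.wid = 12  [A.lim * -1 + 36]
7. n3.lab = false  [B₀.wid == B₀.idx]
8. n3.fin = "xk"  ["xk"]
9. n4.idx = -8  [len(S.fin) - 10]
10. n4.wid = 29  [len(S.fin) + 27]
11. n5.pre = "mk"  [terminal]
12. n6.live = "kv"  [terminal]
13. n7.live = "mv"  [terminal]
14. n4.mk = -5  [B.idx * -2 - 21]
15. n4.cnt = 1  [B.idx + 9]
16. n8.idx = 21  [B₀.mk + B₀.cnt + 25]
17. n8.wid = 9  [B₀.cnt + 8]
18. n9.acc = true  [terminal]
19. n8.mk = 8  [B.wid * 2 - 10]
20. n8.cnt = 6  [(if c.acc then B.wid else B.idx) - 3]
21. n3.ok = true  [S.lab == false]
22. n3.hot = "xkx"  [S.fin ++ "x"]
23. n10.idx = -6  [len(S.hot) - 9]
24. n10.wid = -2  [(if S.ok then B₀.idx else B₀.wid) - 15]
25. n11.mk = 8  [B.idx + 14]
26. n11.lim = 5  [B.idx + 11]
27. n12.pre = "nk"  [terminal]
28. n11.hot = "wp"  ["wp"]
29. n11.env = true  [A.lim > 4]
30. n13.live = "qv"  [terminal]
31. n10.mk = 4  [B.idx * 2 + 16]
32. n10.cnt = 13  [13]
33. n14.mk = -5  [B₀.wid + B₁.cnt - 30]
34. n14.lim = 16  [16]
35. n15.mk = 0  [A₀.mk + 5]
36. n15.lim = 0  [A₀.mk + 5]
37. n16.acc = true  [terminal]
38. n15.hot = "pq"  ["pq"]
39. n15.env = true  [true]
40. n17.pre = "vz"  [terminal]
41. n14.hot = "pqx"  [A₁.hot ++ "x"]
42. n14.env = false  [A₁.env == false]
43. n2.mk = 17  [B₁.mk + 13]
44. n2.cnt = -6  [B₁.cnt * 2 - 32]
45. n18.live = "uu"  [terminal]
46. n19.lab = false  [A.mk > 18]
47. n19.fin = "quu"  ["q" ++ f.live]
48. n20.acc = false  [terminal]
49. n19.ok = false  [c.acc == true]
50. n19.hot = "quuw"  [S.fin ++ "w"]
51. n1.hot = "quuwy"  [S.hot ++ "y"]
52. n1.env = false  [B.cnt > -6]
53. n0.ok = false  [S.lab == true]
54. n0.hot = "zrquuwy"  [S.fin ++ A.hot]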